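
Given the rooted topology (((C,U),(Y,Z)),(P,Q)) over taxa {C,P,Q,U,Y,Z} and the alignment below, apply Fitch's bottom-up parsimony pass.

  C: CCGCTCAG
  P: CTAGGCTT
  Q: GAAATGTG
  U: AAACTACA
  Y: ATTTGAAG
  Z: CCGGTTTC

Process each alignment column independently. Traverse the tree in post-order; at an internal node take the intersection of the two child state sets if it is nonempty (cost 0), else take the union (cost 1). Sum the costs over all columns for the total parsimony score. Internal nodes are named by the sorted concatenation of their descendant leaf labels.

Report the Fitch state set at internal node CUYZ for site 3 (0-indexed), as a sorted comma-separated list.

CU@0: {C} ∪ {A} = {A,C} (union, +1)
YZ@0: {A} ∪ {C} = {A,C} (union, +1)
CUYZ@0: {A,C} ∩ {A,C} = {A,C} (intersection, +0)
PQ@0: {C} ∪ {G} = {C,G} (union, +1)
CPQUYZ@0: {A,C} ∩ {C,G} = {C} (intersection, +0)
CU@1: {C} ∪ {A} = {A,C} (union, +1)
YZ@1: {T} ∪ {C} = {C,T} (union, +1)
CUYZ@1: {A,C} ∩ {C,T} = {C} (intersection, +0)
PQ@1: {T} ∪ {A} = {A,T} (union, +1)
CPQUYZ@1: {C} ∪ {A,T} = {A,C,T} (union, +1)
CU@2: {G} ∪ {A} = {A,G} (union, +1)
YZ@2: {T} ∪ {G} = {G,T} (union, +1)
CUYZ@2: {A,G} ∩ {G,T} = {G} (intersection, +0)
PQ@2: {A} ∩ {A} = {A} (intersection, +0)
CPQUYZ@2: {G} ∪ {A} = {A,G} (union, +1)
CU@3: {C} ∩ {C} = {C} (intersection, +0)
YZ@3: {T} ∪ {G} = {G,T} (union, +1)
CUYZ@3: {C} ∪ {G,T} = {C,G,T} (union, +1)
PQ@3: {G} ∪ {A} = {A,G} (union, +1)
CPQUYZ@3: {C,G,T} ∩ {A,G} = {G} (intersection, +0)
CU@4: {T} ∩ {T} = {T} (intersection, +0)
YZ@4: {G} ∪ {T} = {G,T} (union, +1)
CUYZ@4: {T} ∩ {G,T} = {T} (intersection, +0)
PQ@4: {G} ∪ {T} = {G,T} (union, +1)
CPQUYZ@4: {T} ∩ {G,T} = {T} (intersection, +0)
CU@5: {C} ∪ {A} = {A,C} (union, +1)
YZ@5: {A} ∪ {T} = {A,T} (union, +1)
CUYZ@5: {A,C} ∩ {A,T} = {A} (intersection, +0)
PQ@5: {C} ∪ {G} = {C,G} (union, +1)
CPQUYZ@5: {A} ∪ {C,G} = {A,C,G} (union, +1)
CU@6: {A} ∪ {C} = {A,C} (union, +1)
YZ@6: {A} ∪ {T} = {A,T} (union, +1)
CUYZ@6: {A,C} ∩ {A,T} = {A} (intersection, +0)
PQ@6: {T} ∩ {T} = {T} (intersection, +0)
CPQUYZ@6: {A} ∪ {T} = {A,T} (union, +1)
CU@7: {G} ∪ {A} = {A,G} (union, +1)
YZ@7: {G} ∪ {C} = {C,G} (union, +1)
CUYZ@7: {A,G} ∩ {C,G} = {G} (intersection, +0)
PQ@7: {T} ∪ {G} = {G,T} (union, +1)
CPQUYZ@7: {G} ∩ {G,T} = {G} (intersection, +0)
per-site changes: [3, 4, 3, 3, 2, 4, 3, 3]; total = 25

C,G,T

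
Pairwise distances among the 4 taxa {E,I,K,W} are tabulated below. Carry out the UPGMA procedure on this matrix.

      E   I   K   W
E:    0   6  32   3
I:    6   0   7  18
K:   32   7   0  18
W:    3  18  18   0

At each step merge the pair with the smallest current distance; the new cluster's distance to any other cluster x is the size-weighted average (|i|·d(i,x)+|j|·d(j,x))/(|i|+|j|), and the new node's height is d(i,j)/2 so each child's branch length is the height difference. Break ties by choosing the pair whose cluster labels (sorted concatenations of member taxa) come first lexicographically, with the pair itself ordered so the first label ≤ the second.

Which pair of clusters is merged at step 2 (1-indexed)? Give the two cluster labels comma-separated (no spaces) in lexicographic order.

step 1: merge (E,W) at d=3; branch lengths E→3/2, W→3/2; new cluster EW
  updated: d(EW,I)=12, d(EW,K)=25
step 2: merge (I,K) at d=7; branch lengths I→7/2, K→7/2; new cluster IK
  updated: d(EW,IK)=37/2
step 3: merge (EW,IK) at d=37/2; branch lengths EW→31/4, IK→23/4; new cluster EIKW
final tree: ((E:3/2,W:3/2):31/4,(I:7/2,K:7/2):23/4)
total length: 47/2

I,K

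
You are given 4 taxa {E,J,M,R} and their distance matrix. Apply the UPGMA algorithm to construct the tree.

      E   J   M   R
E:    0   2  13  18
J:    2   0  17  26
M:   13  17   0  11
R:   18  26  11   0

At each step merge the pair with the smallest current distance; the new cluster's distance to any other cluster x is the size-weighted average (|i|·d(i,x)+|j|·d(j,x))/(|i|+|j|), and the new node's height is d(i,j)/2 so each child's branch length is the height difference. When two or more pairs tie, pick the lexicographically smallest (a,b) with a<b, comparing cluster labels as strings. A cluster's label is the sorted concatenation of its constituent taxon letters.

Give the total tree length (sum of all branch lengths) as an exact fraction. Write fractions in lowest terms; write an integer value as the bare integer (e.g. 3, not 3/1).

iteration 1: select E,J (d=2); attach at lengths (1, 1); label the merged cluster EJ
  updated: d(EJ,M)=15, d(EJ,R)=22
iteration 2: select M,R (d=11); attach at lengths (11/2, 11/2); label the merged cluster MR
  updated: d(EJ,MR)=37/2
iteration 3: select EJ,MR (d=37/2); attach at lengths (33/4, 15/4); label the merged cluster EJMR
final tree: ((E:1,J:1):33/4,(M:11/2,R:11/2):15/4)
total length: 25

25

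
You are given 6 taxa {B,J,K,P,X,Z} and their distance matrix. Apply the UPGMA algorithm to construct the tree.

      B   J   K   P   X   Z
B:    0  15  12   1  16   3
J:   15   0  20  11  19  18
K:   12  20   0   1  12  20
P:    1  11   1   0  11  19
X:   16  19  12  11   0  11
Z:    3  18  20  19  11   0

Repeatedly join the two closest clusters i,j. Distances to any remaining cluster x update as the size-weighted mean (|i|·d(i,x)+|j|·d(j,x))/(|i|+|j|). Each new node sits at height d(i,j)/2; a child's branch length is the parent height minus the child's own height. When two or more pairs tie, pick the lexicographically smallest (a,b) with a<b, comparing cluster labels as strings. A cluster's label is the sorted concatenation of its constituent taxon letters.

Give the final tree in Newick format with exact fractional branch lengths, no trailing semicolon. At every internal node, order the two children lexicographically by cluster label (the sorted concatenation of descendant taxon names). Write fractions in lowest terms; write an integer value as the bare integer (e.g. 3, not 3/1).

((((B:1/2,P:1/2):11/4,K:13/4):7/2,(X:11/2,Z:11/2):5/4):31/20,J:83/10)

iteration 1: select B,P (d=1); attach at lengths (1/2, 1/2); label the merged cluster BP
  updated: d(BP,J)=13, d(BP,K)=13/2, d(BP,X)=27/2, d(BP,Z)=11
iteration 2: select BP,K (d=13/2); attach at lengths (11/4, 13/4); label the merged cluster BKP
  updated: d(BKP,J)=46/3, d(BKP,X)=13, d(BKP,Z)=14
iteration 3: select X,Z (d=11); attach at lengths (11/2, 11/2); label the merged cluster XZ
  updated: d(BKP,XZ)=27/2, d(J,XZ)=37/2
iteration 4: select BKP,XZ (d=27/2); attach at lengths (7/2, 5/4); label the merged cluster BKPXZ
  updated: d(BKPXZ,J)=83/5
iteration 5: select BKPXZ,J (d=83/5); attach at lengths (31/20, 83/10); label the merged cluster BJKPXZ
final tree: ((((B:1/2,P:1/2):11/4,K:13/4):7/2,(X:11/2,Z:11/2):5/4):31/20,J:83/10)
total length: 163/5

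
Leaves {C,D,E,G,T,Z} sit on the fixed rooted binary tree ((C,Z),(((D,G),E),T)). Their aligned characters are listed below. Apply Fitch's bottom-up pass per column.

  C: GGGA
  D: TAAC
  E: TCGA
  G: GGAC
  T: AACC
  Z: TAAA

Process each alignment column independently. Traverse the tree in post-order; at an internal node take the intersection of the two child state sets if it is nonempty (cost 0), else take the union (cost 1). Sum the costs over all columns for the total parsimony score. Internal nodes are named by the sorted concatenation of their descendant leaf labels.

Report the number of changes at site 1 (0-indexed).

3

[col 0] CZ: children C:{G}, Z:{T} ∪→ {G,T}; cost 1
[col 0] DG: children D:{T}, G:{G} ∪→ {G,T}; cost 1
[col 0] DEG: children DG:{G,T}, E:{T} ∩→ {T}; cost 0
[col 0] DEGT: children DEG:{T}, T:{A} ∪→ {A,T}; cost 1
[col 0] CDEGTZ: children CZ:{G,T}, DEGT:{A,T} ∩→ {T}; cost 0
[col 1] CZ: children C:{G}, Z:{A} ∪→ {A,G}; cost 1
[col 1] DG: children D:{A}, G:{G} ∪→ {A,G}; cost 1
[col 1] DEG: children DG:{A,G}, E:{C} ∪→ {A,C,G}; cost 1
[col 1] DEGT: children DEG:{A,C,G}, T:{A} ∩→ {A}; cost 0
[col 1] CDEGTZ: children CZ:{A,G}, DEGT:{A} ∩→ {A}; cost 0
[col 2] CZ: children C:{G}, Z:{A} ∪→ {A,G}; cost 1
[col 2] DG: children D:{A}, G:{A} ∩→ {A}; cost 0
[col 2] DEG: children DG:{A}, E:{G} ∪→ {A,G}; cost 1
[col 2] DEGT: children DEG:{A,G}, T:{C} ∪→ {A,C,G}; cost 1
[col 2] CDEGTZ: children CZ:{A,G}, DEGT:{A,C,G} ∩→ {A,G}; cost 0
[col 3] CZ: children C:{A}, Z:{A} ∩→ {A}; cost 0
[col 3] DG: children D:{C}, G:{C} ∩→ {C}; cost 0
[col 3] DEG: children DG:{C}, E:{A} ∪→ {A,C}; cost 1
[col 3] DEGT: children DEG:{A,C}, T:{C} ∩→ {C}; cost 0
[col 3] CDEGTZ: children CZ:{A}, DEGT:{C} ∪→ {A,C}; cost 1
per-site changes: [3, 3, 3, 2]; total = 11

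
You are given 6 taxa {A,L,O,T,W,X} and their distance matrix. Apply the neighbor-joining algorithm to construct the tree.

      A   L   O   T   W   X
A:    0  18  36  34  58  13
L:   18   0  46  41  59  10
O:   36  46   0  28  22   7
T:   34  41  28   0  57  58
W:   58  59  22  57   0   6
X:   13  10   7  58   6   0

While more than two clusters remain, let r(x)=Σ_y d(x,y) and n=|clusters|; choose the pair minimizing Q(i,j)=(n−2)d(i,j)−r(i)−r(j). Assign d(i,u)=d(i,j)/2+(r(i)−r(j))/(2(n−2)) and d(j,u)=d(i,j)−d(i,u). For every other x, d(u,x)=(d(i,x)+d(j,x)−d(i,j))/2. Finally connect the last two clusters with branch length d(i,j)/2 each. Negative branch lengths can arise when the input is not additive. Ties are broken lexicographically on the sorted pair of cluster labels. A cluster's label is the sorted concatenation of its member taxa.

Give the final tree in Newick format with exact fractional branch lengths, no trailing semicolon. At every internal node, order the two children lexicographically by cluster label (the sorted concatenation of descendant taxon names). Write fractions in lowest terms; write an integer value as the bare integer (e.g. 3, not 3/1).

(((A:49/8,L:95/8):59/8,(O:13/3,(W:33/2,X:-21/2):43/6):115/8):169/16,T:169/16)

iteration 1: select W,X (d=6, Q=-272); attach at lengths (33/2, -21/2); label the merged cluster WX
  updated: d(A,WX)=65/2, d(L,WX)=63/2, d(O,WX)=23/2, d(T,WX)=109/2
iteration 2: select O,WX (d=23/2, Q=-217); attach at lengths (13/3, 43/6); label the merged cluster OWX
  updated: d(A,OWX)=57/2, d(L,OWX)=33, d(OWX,T)=71/2
iteration 3: select A,L (d=18, Q=-273/2); attach at lengths (49/8, 95/8); label the merged cluster AL
  updated: d(AL,OWX)=87/4, d(AL,T)=57/2
iteration 4: select AL,OWX (d=87/4, Q=-343/4); attach at lengths (59/8, 115/8); label the merged cluster ALOWX
  updated: d(ALOWX,T)=169/8
iteration 5: select ALOWX,T (d=169/8); attach at lengths (169/16, 169/16); label the merged cluster ALOTWX
final tree: (((A:49/8,L:95/8):59/8,(O:13/3,(W:33/2,X:-21/2):43/6):115/8):169/16,T:169/16)
total length: 627/8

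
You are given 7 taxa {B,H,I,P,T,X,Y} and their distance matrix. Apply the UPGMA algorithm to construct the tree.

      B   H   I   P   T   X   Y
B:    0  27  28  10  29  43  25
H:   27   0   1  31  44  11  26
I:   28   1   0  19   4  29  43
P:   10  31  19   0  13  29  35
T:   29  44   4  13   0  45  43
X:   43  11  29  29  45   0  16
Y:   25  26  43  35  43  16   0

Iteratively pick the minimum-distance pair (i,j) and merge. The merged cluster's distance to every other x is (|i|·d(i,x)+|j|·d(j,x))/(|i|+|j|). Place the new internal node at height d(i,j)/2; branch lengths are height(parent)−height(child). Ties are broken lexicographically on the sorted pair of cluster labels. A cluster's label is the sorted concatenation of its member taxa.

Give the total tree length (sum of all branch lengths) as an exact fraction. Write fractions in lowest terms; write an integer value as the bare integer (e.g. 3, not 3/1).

1393/20

iteration 1: select H,I (d=1); attach at lengths (1/2, 1/2); label the merged cluster HI
  updated: d(B,HI)=55/2, d(HI,P)=25, d(HI,T)=24, d(HI,X)=20, d(HI,Y)=69/2
iteration 2: select B,P (d=10); attach at lengths (5, 5); label the merged cluster BP
  updated: d(BP,HI)=105/4, d(BP,T)=21, d(BP,X)=36, d(BP,Y)=30
iteration 3: select X,Y (d=16); attach at lengths (8, 8); label the merged cluster XY
  updated: d(BP,XY)=33, d(HI,XY)=109/4, d(T,XY)=44
iteration 4: select BP,T (d=21); attach at lengths (11/2, 21/2); label the merged cluster BPT
  updated: d(BPT,HI)=51/2, d(BPT,XY)=110/3
iteration 5: select BPT,HI (d=51/2); attach at lengths (9/4, 49/4); label the merged cluster BHIPT
  updated: d(BHIPT,XY)=329/10
iteration 6: select BHIPT,XY (d=329/10); attach at lengths (37/10, 169/20); label the merged cluster BHIPTXY
final tree: ((((B:5,P:5):11/2,T:21/2):9/4,(H:1/2,I:1/2):49/4):37/10,(X:8,Y:8):169/20)
total length: 1393/20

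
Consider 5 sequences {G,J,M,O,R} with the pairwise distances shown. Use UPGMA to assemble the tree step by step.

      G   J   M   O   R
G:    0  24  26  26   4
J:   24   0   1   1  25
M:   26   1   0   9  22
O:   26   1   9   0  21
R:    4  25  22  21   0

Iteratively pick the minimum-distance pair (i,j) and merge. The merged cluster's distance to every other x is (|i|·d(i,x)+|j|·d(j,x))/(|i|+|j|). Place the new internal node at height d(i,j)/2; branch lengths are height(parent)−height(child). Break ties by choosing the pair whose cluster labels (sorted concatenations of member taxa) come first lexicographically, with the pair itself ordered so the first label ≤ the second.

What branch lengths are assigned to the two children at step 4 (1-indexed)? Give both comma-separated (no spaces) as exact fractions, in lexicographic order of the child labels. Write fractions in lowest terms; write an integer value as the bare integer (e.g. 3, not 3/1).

iteration 1: select J,M (d=1); attach at lengths (1/2, 1/2); label the merged cluster JM
  updated: d(G,JM)=25, d(JM,O)=5, d(JM,R)=47/2
iteration 2: select G,R (d=4); attach at lengths (2, 2); label the merged cluster GR
  updated: d(GR,JM)=97/4, d(GR,O)=47/2
iteration 3: select JM,O (d=5); attach at lengths (2, 5/2); label the merged cluster JMO
  updated: d(GR,JMO)=24
iteration 4: select GR,JMO (d=24); attach at lengths (10, 19/2); label the merged cluster GJMOR
final tree: ((G:2,R:2):10,((J:1/2,M:1/2):2,O:5/2):19/2)
total length: 29

10,19/2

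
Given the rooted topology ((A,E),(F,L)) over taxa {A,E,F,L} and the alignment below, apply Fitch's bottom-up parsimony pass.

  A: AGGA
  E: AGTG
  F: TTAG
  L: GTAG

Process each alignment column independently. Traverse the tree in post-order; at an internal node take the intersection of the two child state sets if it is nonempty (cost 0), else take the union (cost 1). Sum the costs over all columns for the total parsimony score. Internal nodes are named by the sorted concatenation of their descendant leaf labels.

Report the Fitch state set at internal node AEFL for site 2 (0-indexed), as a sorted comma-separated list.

[col 0] AE: children A:{A}, E:{A} ∩→ {A}; cost 0
[col 0] FL: children F:{T}, L:{G} ∪→ {G,T}; cost 1
[col 0] AEFL: children AE:{A}, FL:{G,T} ∪→ {A,G,T}; cost 1
[col 1] AE: children A:{G}, E:{G} ∩→ {G}; cost 0
[col 1] FL: children F:{T}, L:{T} ∩→ {T}; cost 0
[col 1] AEFL: children AE:{G}, FL:{T} ∪→ {G,T}; cost 1
[col 2] AE: children A:{G}, E:{T} ∪→ {G,T}; cost 1
[col 2] FL: children F:{A}, L:{A} ∩→ {A}; cost 0
[col 2] AEFL: children AE:{G,T}, FL:{A} ∪→ {A,G,T}; cost 1
[col 3] AE: children A:{A}, E:{G} ∪→ {A,G}; cost 1
[col 3] FL: children F:{G}, L:{G} ∩→ {G}; cost 0
[col 3] AEFL: children AE:{A,G}, FL:{G} ∩→ {G}; cost 0
per-site changes: [2, 1, 2, 1]; total = 6

A,G,T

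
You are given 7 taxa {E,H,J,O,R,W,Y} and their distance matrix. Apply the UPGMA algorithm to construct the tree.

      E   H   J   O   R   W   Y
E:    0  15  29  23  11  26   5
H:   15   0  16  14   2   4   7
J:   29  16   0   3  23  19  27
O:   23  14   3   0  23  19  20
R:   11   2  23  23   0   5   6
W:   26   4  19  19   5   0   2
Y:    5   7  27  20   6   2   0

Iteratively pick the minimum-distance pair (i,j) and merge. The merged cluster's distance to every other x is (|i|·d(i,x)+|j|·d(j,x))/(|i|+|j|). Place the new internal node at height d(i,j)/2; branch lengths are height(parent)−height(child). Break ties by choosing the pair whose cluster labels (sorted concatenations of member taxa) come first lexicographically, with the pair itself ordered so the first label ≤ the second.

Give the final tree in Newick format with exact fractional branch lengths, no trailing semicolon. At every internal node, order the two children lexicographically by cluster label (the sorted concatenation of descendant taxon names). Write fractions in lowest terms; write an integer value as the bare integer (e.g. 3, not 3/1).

iteration 1: select H,R (d=2); attach at lengths (1, 1); label the merged cluster HR
  updated: d(E,HR)=13, d(HR,J)=39/2, d(HR,O)=37/2, d(HR,W)=9/2, d(HR,Y)=13/2
iteration 2: select W,Y (d=2); attach at lengths (1, 1); label the merged cluster WY
  updated: d(E,WY)=31/2, d(HR,WY)=11/2, d(J,WY)=23, d(O,WY)=39/2
iteration 3: select J,O (d=3); attach at lengths (3/2, 3/2); label the merged cluster JO
  updated: d(E,JO)=26, d(HR,JO)=19, d(JO,WY)=85/4
iteration 4: select HR,WY (d=11/2); attach at lengths (7/4, 7/4); label the merged cluster HRWY
  updated: d(E,HRWY)=57/4, d(HRWY,JO)=161/8
iteration 5: select E,HRWY (d=57/4); attach at lengths (57/8, 35/8); label the merged cluster EHRWY
  updated: d(EHRWY,JO)=213/10
iteration 6: select EHRWY,JO (d=213/10); attach at lengths (141/40, 183/20); label the merged cluster EHJORWY
final tree: ((E:57/8,((H:1,R:1):7/4,(W:1,Y:1):7/4):35/8):141/40,(J:3/2,O:3/2):183/20)
total length: 1387/40

((E:57/8,((H:1,R:1):7/4,(W:1,Y:1):7/4):35/8):141/40,(J:3/2,O:3/2):183/20)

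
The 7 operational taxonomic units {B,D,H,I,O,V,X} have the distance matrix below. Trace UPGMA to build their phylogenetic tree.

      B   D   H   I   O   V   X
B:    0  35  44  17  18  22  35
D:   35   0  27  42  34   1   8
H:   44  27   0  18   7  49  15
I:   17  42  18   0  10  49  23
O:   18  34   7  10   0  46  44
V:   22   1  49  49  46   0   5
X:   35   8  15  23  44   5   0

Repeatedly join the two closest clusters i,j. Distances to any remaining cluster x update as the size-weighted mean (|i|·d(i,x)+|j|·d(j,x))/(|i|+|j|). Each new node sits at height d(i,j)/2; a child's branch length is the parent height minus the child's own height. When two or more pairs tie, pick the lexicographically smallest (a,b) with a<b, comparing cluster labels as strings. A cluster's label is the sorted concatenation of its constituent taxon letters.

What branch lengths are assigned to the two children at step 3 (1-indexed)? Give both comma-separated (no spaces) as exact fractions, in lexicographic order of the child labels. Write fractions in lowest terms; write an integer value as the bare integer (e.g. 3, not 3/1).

step 1: merge (D,V) at d=1; branch lengths D→1/2, V→1/2; new cluster DV
  updated: d(B,DV)=57/2, d(DV,H)=38, d(DV,I)=91/2, d(DV,O)=40, d(DV,X)=13/2
step 2: merge (DV,X) at d=13/2; branch lengths DV→11/4, X→13/4; new cluster DVX
  updated: d(B,DVX)=92/3, d(DVX,H)=91/3, d(DVX,I)=38, d(DVX,O)=124/3
step 3: merge (H,O) at d=7; branch lengths H→7/2, O→7/2; new cluster HO
  updated: d(B,HO)=31, d(DVX,HO)=215/6, d(HO,I)=14
step 4: merge (HO,I) at d=14; branch lengths HO→7/2, I→7; new cluster HIO
  updated: d(B,HIO)=79/3, d(DVX,HIO)=329/9
step 5: merge (B,HIO) at d=79/3; branch lengths B→79/6, HIO→37/6; new cluster BHIO
  updated: d(BHIO,DVX)=421/12
step 6: merge (BHIO,DVX) at d=421/12; branch lengths BHIO→35/8, DVX→343/24; new cluster BDHIOVX
final tree: ((B:79/6,((H:7/2,O:7/2):7/2,I:7):37/6):35/8,((D:1/2,V:1/2):11/4,X:13/4):343/24)
total length: 125/2

7/2,7/2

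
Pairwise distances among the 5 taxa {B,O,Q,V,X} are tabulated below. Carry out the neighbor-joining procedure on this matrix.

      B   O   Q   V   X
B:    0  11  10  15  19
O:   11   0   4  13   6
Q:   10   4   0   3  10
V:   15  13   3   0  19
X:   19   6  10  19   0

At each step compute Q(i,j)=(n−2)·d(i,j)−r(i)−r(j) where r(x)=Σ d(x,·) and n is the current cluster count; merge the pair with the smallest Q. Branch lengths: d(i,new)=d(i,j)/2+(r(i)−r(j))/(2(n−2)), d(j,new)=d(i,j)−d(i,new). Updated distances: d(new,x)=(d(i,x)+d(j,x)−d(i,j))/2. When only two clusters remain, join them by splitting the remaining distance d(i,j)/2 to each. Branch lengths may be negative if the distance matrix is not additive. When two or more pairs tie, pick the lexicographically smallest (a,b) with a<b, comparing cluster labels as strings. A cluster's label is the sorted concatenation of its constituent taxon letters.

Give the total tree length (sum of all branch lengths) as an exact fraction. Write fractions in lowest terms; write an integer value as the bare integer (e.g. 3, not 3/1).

24

step 1: merge (O,X) at d=6, Q=-70; branch lengths O→-1/3, X→19/3; new cluster OX
  updated: d(B,OX)=12, d(OX,Q)=4, d(OX,V)=13
step 2: merge (B,OX) at d=12, Q=-42; branch lengths B→8, OX→4; new cluster BOX
  updated: d(BOX,Q)=1, d(BOX,V)=8
step 3: merge (BOX,Q) at d=1, Q=-12; branch lengths BOX→3, Q→-2; new cluster BOQX
  updated: d(BOQX,V)=5
step 4: merge (BOQX,V) at d=5; branch lengths BOQX→5/2, V→5/2; new cluster BOQVX
final tree: (((B:8,(O:-1/3,X:19/3):4):3,Q:-2):5/2,V:5/2)
total length: 24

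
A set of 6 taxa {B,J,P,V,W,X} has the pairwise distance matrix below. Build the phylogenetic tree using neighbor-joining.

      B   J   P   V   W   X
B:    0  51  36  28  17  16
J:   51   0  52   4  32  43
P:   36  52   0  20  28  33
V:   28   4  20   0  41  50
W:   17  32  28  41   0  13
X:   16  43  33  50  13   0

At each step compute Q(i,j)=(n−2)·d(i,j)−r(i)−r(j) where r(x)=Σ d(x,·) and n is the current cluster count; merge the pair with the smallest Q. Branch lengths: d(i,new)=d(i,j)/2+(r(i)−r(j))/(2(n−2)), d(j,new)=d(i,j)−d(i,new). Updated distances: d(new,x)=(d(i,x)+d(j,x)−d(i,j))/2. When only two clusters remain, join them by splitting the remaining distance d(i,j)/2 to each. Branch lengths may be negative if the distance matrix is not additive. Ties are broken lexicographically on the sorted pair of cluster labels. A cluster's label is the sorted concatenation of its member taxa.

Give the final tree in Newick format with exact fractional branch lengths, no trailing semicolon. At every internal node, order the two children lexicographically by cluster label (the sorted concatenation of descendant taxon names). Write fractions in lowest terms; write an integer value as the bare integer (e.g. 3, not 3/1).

step 1: merge (J,V) at d=4, Q=-309; branch lengths J→55/8, V→-23/8; new cluster JV
  updated: d(B,JV)=75/2, d(JV,P)=34, d(JV,W)=69/2, d(JV,X)=89/2
step 2: merge (JV,P) at d=34, Q=-359/2; branch lengths JV→81/4, P→55/4; new cluster JPV
  updated: d(B,JPV)=79/4, d(JPV,W)=57/4, d(JPV,X)=87/4
step 3: merge (B,X) at d=16, Q=-143/2; branch lengths B→17/2, X→15/2; new cluster BX
  updated: d(BX,JPV)=51/4, d(BX,W)=7
step 4: merge (BX,JPV) at d=51/4, Q=-34; branch lengths BX→11/4, JPV→10; new cluster BJPVX
  updated: d(BJPVX,W)=17/4
step 5: merge (BJPVX,W) at d=17/4; branch lengths BJPVX→17/8, W→17/8; new cluster BJPVWX
final tree: (((B:17/2,X:15/2):11/4,((J:55/8,V:-23/8):81/4,P:55/4):10):17/8,W:17/8)
total length: 71

(((B:17/2,X:15/2):11/4,((J:55/8,V:-23/8):81/4,P:55/4):10):17/8,W:17/8)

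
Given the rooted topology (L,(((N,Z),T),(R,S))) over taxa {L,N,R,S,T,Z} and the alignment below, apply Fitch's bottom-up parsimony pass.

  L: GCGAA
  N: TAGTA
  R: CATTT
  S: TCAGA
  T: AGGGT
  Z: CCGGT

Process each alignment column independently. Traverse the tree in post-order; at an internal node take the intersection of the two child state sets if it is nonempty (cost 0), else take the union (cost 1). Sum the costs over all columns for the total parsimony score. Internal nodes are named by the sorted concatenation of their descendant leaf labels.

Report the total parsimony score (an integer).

15

[col 0] NZ: children N:{T}, Z:{C} ∪→ {C,T}; cost 1
[col 0] NTZ: children NZ:{C,T}, T:{A} ∪→ {A,C,T}; cost 1
[col 0] RS: children R:{C}, S:{T} ∪→ {C,T}; cost 1
[col 0] NRSTZ: children NTZ:{A,C,T}, RS:{C,T} ∩→ {C,T}; cost 0
[col 0] LNRSTZ: children L:{G}, NRSTZ:{C,T} ∪→ {C,G,T}; cost 1
[col 1] NZ: children N:{A}, Z:{C} ∪→ {A,C}; cost 1
[col 1] NTZ: children NZ:{A,C}, T:{G} ∪→ {A,C,G}; cost 1
[col 1] RS: children R:{A}, S:{C} ∪→ {A,C}; cost 1
[col 1] NRSTZ: children NTZ:{A,C,G}, RS:{A,C} ∩→ {A,C}; cost 0
[col 1] LNRSTZ: children L:{C}, NRSTZ:{A,C} ∩→ {C}; cost 0
[col 2] NZ: children N:{G}, Z:{G} ∩→ {G}; cost 0
[col 2] NTZ: children NZ:{G}, T:{G} ∩→ {G}; cost 0
[col 2] RS: children R:{T}, S:{A} ∪→ {A,T}; cost 1
[col 2] NRSTZ: children NTZ:{G}, RS:{A,T} ∪→ {A,G,T}; cost 1
[col 2] LNRSTZ: children L:{G}, NRSTZ:{A,G,T} ∩→ {G}; cost 0
[col 3] NZ: children N:{T}, Z:{G} ∪→ {G,T}; cost 1
[col 3] NTZ: children NZ:{G,T}, T:{G} ∩→ {G}; cost 0
[col 3] RS: children R:{T}, S:{G} ∪→ {G,T}; cost 1
[col 3] NRSTZ: children NTZ:{G}, RS:{G,T} ∩→ {G}; cost 0
[col 3] LNRSTZ: children L:{A}, NRSTZ:{G} ∪→ {A,G}; cost 1
[col 4] NZ: children N:{A}, Z:{T} ∪→ {A,T}; cost 1
[col 4] NTZ: children NZ:{A,T}, T:{T} ∩→ {T}; cost 0
[col 4] RS: children R:{T}, S:{A} ∪→ {A,T}; cost 1
[col 4] NRSTZ: children NTZ:{T}, RS:{A,T} ∩→ {T}; cost 0
[col 4] LNRSTZ: children L:{A}, NRSTZ:{T} ∪→ {A,T}; cost 1
per-site changes: [4, 3, 2, 3, 3]; total = 15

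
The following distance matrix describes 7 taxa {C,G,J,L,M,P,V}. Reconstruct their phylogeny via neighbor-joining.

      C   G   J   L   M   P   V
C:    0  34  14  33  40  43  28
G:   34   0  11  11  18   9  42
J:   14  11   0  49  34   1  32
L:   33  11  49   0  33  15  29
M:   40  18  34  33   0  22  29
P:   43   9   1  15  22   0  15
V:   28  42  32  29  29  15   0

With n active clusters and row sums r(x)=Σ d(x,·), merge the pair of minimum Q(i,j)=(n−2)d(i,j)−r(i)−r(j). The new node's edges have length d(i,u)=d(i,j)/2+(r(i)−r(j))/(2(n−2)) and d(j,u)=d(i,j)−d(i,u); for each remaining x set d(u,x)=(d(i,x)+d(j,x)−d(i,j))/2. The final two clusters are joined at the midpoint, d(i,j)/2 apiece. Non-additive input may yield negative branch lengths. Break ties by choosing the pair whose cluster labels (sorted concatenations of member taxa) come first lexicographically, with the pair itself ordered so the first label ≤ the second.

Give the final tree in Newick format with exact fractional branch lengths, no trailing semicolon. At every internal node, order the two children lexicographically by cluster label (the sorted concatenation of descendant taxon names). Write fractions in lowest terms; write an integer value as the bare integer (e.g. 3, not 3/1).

step 1: merge (C,J) at d=14, Q=-263; branch lengths C→121/10, J→19/10; new cluster CJ
  updated: d(CJ,G)=31/2, d(CJ,L)=34, d(CJ,M)=30, d(CJ,P)=15, d(CJ,V)=23
step 2: merge (G,L) at d=11, Q=-347/2; branch lengths G→35/16, L→141/16; new cluster GL
  updated: d(CJ,GL)=77/4, d(GL,M)=20, d(GL,P)=13/2, d(GL,V)=30
step 3: merge (GL,M) at d=20, Q=-467/4; branch lengths GL→139/24, M→341/24; new cluster GLM
  updated: d(CJ,GLM)=117/8, d(GLM,P)=17/4, d(GLM,V)=39/2
step 4: merge (CJ,V) at d=23, Q=-513/8; branch lengths CJ→329/32, V→407/32; new cluster CJV
  updated: d(CJV,GLM)=89/16, d(CJV,P)=7/2
step 5: merge (CJV,GLM) at d=89/16, Q=-213/16; branch lengths CJV→77/32, GLM→101/32; new cluster CGJLMV
  updated: d(CGJLMV,P)=35/32
step 6: merge (CGJLMV,P) at d=35/32; branch lengths CGJLMV→35/64, P→35/64; new cluster CGJLMPV
final tree: ((((C:121/10,J:19/10):329/32,V:407/32):77/32,((G:35/16,L:141/16):139/24,M:341/24):101/32):35/64,P:35/64)
total length: 2389/32

((((C:121/10,J:19/10):329/32,V:407/32):77/32,((G:35/16,L:141/16):139/24,M:341/24):101/32):35/64,P:35/64)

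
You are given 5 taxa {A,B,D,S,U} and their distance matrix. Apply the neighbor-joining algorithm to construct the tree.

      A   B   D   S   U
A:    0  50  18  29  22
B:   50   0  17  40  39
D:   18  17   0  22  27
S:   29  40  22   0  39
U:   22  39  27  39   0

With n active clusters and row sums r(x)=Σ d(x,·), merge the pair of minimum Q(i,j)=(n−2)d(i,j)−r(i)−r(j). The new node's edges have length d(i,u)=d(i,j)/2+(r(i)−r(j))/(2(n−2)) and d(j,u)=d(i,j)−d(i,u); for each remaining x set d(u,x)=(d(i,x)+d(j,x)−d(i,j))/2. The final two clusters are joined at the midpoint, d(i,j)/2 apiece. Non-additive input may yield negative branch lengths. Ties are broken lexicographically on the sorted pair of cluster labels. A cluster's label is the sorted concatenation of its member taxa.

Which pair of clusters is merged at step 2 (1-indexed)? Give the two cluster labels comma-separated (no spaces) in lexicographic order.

1. join A+U (d=22, Q=-180) ⇒ AU; edges |A|=29/3, |U|=37/3
  updated: d(AU,B)=67/2, d(AU,D)=23/2, d(AU,S)=23
2. join AU+S (d=23, Q=-107) ⇒ ASU; edges |AU|=29/4, |S|=63/4
  updated: d(ASU,B)=101/4, d(ASU,D)=21/4
3. join ASU+B (d=101/4, Q=-95/2) ⇒ ABSU; edges |ASU|=27/4, |B|=37/2
  updated: d(ABSU,D)=-3/2
4. join ABSU+D (d=-3/2) ⇒ ABDSU; edges |ABSU|=-3/4, |D|=-3/4
final tree: ((((A:29/3,U:37/3):29/4,S:63/4):27/4,B:37/2):-3/4,D:-3/4)
total length: 275/4

AU,S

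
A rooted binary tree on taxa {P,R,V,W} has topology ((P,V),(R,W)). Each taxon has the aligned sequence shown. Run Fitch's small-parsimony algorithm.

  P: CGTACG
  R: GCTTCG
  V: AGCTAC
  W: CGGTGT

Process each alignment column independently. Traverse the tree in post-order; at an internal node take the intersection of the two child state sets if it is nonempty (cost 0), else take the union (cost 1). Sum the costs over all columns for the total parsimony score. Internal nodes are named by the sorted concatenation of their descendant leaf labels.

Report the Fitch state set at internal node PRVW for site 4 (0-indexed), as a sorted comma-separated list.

site 0, node PV: P={C} ∪ V={A} → {A,C} (+1)
site 0, node RW: R={G} ∪ W={C} → {C,G} (+1)
site 0, node PRVW: PV={A,C} ∩ RW={C,G} → {C} (+0)
site 1, node PV: P={G} ∩ V={G} → {G} (+0)
site 1, node RW: R={C} ∪ W={G} → {C,G} (+1)
site 1, node PRVW: PV={G} ∩ RW={C,G} → {G} (+0)
site 2, node PV: P={T} ∪ V={C} → {C,T} (+1)
site 2, node RW: R={T} ∪ W={G} → {G,T} (+1)
site 2, node PRVW: PV={C,T} ∩ RW={G,T} → {T} (+0)
site 3, node PV: P={A} ∪ V={T} → {A,T} (+1)
site 3, node RW: R={T} ∩ W={T} → {T} (+0)
site 3, node PRVW: PV={A,T} ∩ RW={T} → {T} (+0)
site 4, node PV: P={C} ∪ V={A} → {A,C} (+1)
site 4, node RW: R={C} ∪ W={G} → {C,G} (+1)
site 4, node PRVW: PV={A,C} ∩ RW={C,G} → {C} (+0)
site 5, node PV: P={G} ∪ V={C} → {C,G} (+1)
site 5, node RW: R={G} ∪ W={T} → {G,T} (+1)
site 5, node PRVW: PV={C,G} ∩ RW={G,T} → {G} (+0)
per-site changes: [2, 1, 2, 1, 2, 2]; total = 10

C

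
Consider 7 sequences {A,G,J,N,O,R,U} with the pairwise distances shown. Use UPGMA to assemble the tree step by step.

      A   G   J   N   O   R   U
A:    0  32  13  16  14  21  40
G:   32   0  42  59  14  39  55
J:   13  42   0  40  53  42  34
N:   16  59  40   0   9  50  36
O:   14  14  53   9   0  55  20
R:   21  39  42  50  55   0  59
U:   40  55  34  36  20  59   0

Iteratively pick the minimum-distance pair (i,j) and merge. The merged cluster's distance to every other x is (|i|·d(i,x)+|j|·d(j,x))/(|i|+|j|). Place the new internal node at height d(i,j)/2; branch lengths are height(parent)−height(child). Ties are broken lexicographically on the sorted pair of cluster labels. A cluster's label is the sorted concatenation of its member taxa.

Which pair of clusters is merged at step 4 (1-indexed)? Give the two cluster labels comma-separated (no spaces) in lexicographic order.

1. join N+O (d=9) ⇒ NO; edges |N|=9/2, |O|=9/2
  updated: d(A,NO)=15, d(G,NO)=73/2, d(J,NO)=93/2, d(NO,R)=105/2, d(NO,U)=28
2. join A+J (d=13) ⇒ AJ; edges |A|=13/2, |J|=13/2
  updated: d(AJ,G)=37, d(AJ,NO)=123/4, d(AJ,R)=63/2, d(AJ,U)=37
3. join NO+U (d=28) ⇒ NOU; edges |NO|=19/2, |U|=14
  updated: d(AJ,NOU)=197/6, d(G,NOU)=128/3, d(NOU,R)=164/3
4. join AJ+R (d=63/2) ⇒ AJR; edges |AJ|=37/4, |R|=63/4
  updated: d(AJR,G)=113/3, d(AJR,NOU)=361/9
5. join AJR+G (d=113/3) ⇒ AGJR; edges |AJR|=37/12, |G|=113/6
  updated: d(AGJR,NOU)=163/4
6. join AGJR+NOU (d=163/4) ⇒ AGJNORU; edges |AGJR|=37/24, |NOU|=51/8
final tree: ((((A:13/2,J:13/2):37/4,R:63/4):37/12,G:113/6):37/24,((N:9/2,O:9/2):19/2,U:14):51/8)
total length: 301/3

AJ,R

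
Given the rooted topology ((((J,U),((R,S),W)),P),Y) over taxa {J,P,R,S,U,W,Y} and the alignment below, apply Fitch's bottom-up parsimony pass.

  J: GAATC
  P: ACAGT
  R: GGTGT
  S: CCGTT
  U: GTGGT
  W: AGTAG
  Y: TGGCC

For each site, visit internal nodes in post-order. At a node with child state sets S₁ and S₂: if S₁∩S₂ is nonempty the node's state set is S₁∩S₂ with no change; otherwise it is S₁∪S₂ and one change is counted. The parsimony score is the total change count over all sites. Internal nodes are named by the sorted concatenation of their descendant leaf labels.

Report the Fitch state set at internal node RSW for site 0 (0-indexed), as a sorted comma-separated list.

A,C,G

JU@0: {G} ∩ {G} = {G} (intersection, +0)
RS@0: {G} ∪ {C} = {C,G} (union, +1)
RSW@0: {C,G} ∪ {A} = {A,C,G} (union, +1)
JRSUW@0: {G} ∩ {A,C,G} = {G} (intersection, +0)
JPRSUW@0: {G} ∪ {A} = {A,G} (union, +1)
JPRSUWY@0: {A,G} ∪ {T} = {A,G,T} (union, +1)
JU@1: {A} ∪ {T} = {A,T} (union, +1)
RS@1: {G} ∪ {C} = {C,G} (union, +1)
RSW@1: {C,G} ∩ {G} = {G} (intersection, +0)
JRSUW@1: {A,T} ∪ {G} = {A,G,T} (union, +1)
JPRSUW@1: {A,G,T} ∪ {C} = {A,C,G,T} (union, +1)
JPRSUWY@1: {A,C,G,T} ∩ {G} = {G} (intersection, +0)
JU@2: {A} ∪ {G} = {A,G} (union, +1)
RS@2: {T} ∪ {G} = {G,T} (union, +1)
RSW@2: {G,T} ∩ {T} = {T} (intersection, +0)
JRSUW@2: {A,G} ∪ {T} = {A,G,T} (union, +1)
JPRSUW@2: {A,G,T} ∩ {A} = {A} (intersection, +0)
JPRSUWY@2: {A} ∪ {G} = {A,G} (union, +1)
JU@3: {T} ∪ {G} = {G,T} (union, +1)
RS@3: {G} ∪ {T} = {G,T} (union, +1)
RSW@3: {G,T} ∪ {A} = {A,G,T} (union, +1)
JRSUW@3: {G,T} ∩ {A,G,T} = {G,T} (intersection, +0)
JPRSUW@3: {G,T} ∩ {G} = {G} (intersection, +0)
JPRSUWY@3: {G} ∪ {C} = {C,G} (union, +1)
JU@4: {C} ∪ {T} = {C,T} (union, +1)
RS@4: {T} ∩ {T} = {T} (intersection, +0)
RSW@4: {T} ∪ {G} = {G,T} (union, +1)
JRSUW@4: {C,T} ∩ {G,T} = {T} (intersection, +0)
JPRSUW@4: {T} ∩ {T} = {T} (intersection, +0)
JPRSUWY@4: {T} ∪ {C} = {C,T} (union, +1)
per-site changes: [4, 4, 4, 4, 3]; total = 19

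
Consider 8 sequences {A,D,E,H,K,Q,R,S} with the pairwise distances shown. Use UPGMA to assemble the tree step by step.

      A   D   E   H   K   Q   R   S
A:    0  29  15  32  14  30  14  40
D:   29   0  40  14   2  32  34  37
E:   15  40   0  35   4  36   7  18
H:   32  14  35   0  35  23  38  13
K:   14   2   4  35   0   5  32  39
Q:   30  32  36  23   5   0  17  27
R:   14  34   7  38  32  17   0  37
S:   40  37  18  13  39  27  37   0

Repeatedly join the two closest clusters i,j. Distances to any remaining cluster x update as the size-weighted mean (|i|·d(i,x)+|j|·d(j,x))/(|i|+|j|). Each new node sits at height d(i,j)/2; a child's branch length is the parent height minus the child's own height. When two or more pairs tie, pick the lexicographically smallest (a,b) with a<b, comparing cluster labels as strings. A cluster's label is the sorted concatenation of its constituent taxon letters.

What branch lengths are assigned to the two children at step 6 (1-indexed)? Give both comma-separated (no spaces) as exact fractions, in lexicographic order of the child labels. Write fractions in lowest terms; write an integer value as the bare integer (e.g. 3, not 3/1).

step 1: merge (D,K) at d=2; branch lengths D→1, K→1; new cluster DK
  updated: d(A,DK)=43/2, d(DK,E)=22, d(DK,H)=49/2, d(DK,Q)=37/2, d(DK,R)=33, d(DK,S)=38
step 2: merge (E,R) at d=7; branch lengths E→7/2, R→7/2; new cluster ER
  updated: d(A,ER)=29/2, d(DK,ER)=55/2, d(ER,H)=73/2, d(ER,Q)=53/2, d(ER,S)=55/2
step 3: merge (H,S) at d=13; branch lengths H→13/2, S→13/2; new cluster HS
  updated: d(A,HS)=36, d(DK,HS)=125/4, d(ER,HS)=32, d(HS,Q)=25
step 4: merge (A,ER) at d=29/2; branch lengths A→29/4, ER→15/4; new cluster AER
  updated: d(AER,DK)=51/2, d(AER,HS)=100/3, d(AER,Q)=83/3
step 5: merge (DK,Q) at d=37/2; branch lengths DK→33/4, Q→37/4; new cluster DKQ
  updated: d(AER,DKQ)=236/9, d(DKQ,HS)=175/6
step 6: merge (AER,DKQ) at d=236/9; branch lengths AER→211/36, DKQ→139/36; new cluster ADEKQR
  updated: d(ADEKQR,HS)=125/4
step 7: merge (ADEKQR,HS) at d=125/4; branch lengths ADEKQR→181/72, HS→73/8; new cluster ADEHKQRS
final tree: (((A:29/4,(E:7/2,R:7/2):15/4):211/36,((D:1,K:1):33/4,Q:37/4):139/36):181/72,(H:13/2,S:13/2):73/8)
total length: 2587/36

211/36,139/36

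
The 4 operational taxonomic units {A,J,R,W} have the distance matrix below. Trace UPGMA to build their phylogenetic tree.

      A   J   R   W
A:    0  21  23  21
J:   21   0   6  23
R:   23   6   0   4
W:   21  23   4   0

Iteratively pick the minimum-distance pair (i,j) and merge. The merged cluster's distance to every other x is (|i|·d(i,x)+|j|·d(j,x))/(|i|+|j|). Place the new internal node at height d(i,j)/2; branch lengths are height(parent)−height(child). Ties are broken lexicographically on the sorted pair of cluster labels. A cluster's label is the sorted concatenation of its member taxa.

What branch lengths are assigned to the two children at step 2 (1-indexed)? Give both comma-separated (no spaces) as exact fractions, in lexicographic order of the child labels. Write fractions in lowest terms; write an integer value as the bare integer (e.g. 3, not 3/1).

29/4,21/4

1. join R+W (d=4) ⇒ RW; edges |R|=2, |W|=2
  updated: d(A,RW)=22, d(J,RW)=29/2
2. join J+RW (d=29/2) ⇒ JRW; edges |J|=29/4, |RW|=21/4
  updated: d(A,JRW)=65/3
3. join A+JRW (d=65/3) ⇒ AJRW; edges |A|=65/6, |JRW|=43/12
final tree: (A:65/6,(J:29/4,(R:2,W:2):21/4):43/12)
total length: 371/12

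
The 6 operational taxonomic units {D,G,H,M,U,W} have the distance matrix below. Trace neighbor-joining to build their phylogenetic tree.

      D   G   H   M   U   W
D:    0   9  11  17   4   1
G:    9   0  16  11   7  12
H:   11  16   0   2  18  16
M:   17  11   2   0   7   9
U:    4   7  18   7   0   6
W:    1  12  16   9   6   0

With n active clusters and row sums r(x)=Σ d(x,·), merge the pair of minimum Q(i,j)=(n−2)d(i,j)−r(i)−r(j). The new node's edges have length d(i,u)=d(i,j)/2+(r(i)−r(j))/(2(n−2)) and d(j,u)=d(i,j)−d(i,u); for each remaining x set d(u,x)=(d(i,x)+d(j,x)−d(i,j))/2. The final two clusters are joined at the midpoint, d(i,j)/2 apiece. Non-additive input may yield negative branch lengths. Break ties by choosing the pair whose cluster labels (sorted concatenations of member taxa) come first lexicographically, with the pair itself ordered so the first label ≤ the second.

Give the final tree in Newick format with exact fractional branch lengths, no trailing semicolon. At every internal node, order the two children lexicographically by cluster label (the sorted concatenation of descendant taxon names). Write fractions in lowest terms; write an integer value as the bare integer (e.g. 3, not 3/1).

iteration 1: select H,M (d=2, Q=-101); attach at lengths (25/8, -9/8); label the merged cluster HM
  updated: d(D,HM)=13, d(G,HM)=25/2, d(HM,U)=23/2, d(HM,W)=23/2
iteration 2: select D,W (d=1, Q=-109/2); attach at lengths (-1/12, 13/12); label the merged cluster DW
  updated: d(DW,G)=10, d(DW,HM)=47/4, d(DW,U)=9/2
iteration 3: select DW,U (d=9/2, Q=-161/4); attach at lengths (49/16, 23/16); label the merged cluster DUW
  updated: d(DUW,G)=25/4, d(DUW,HM)=75/8
iteration 4: select DUW,G (d=25/4, Q=-225/8); attach at lengths (25/16, 75/16); label the merged cluster DGUW
  updated: d(DGUW,HM)=125/16
iteration 5: select DGUW,HM (d=125/16); attach at lengths (125/32, 125/32); label the merged cluster DGHMUW
final tree: ((((D:-1/12,W:13/12):49/16,U:23/16):25/16,G:75/16):125/32,(H:25/8,M:-9/8):125/32)
total length: 345/16

((((D:-1/12,W:13/12):49/16,U:23/16):25/16,G:75/16):125/32,(H:25/8,M:-9/8):125/32)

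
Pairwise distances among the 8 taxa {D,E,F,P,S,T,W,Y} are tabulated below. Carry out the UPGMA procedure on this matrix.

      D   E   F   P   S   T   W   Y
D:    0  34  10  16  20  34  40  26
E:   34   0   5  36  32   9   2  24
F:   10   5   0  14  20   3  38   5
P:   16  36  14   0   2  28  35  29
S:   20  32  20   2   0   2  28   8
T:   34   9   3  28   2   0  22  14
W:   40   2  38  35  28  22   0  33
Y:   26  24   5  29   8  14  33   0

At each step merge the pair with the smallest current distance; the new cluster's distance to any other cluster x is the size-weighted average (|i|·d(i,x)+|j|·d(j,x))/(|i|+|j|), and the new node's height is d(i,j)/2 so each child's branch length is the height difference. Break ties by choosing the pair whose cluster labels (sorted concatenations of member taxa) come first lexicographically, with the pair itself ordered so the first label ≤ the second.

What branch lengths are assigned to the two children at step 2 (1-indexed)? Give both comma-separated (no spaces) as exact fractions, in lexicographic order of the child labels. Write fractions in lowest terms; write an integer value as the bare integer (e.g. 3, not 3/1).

1,1

iteration 1: select E,W (d=2); attach at lengths (1, 1); label the merged cluster EW
  updated: d(D,EW)=37, d(EW,F)=43/2, d(EW,P)=71/2, d(EW,S)=30, d(EW,T)=31/2, d(EW,Y)=57/2
iteration 2: select P,S (d=2); attach at lengths (1, 1); label the merged cluster PS
  updated: d(D,PS)=18, d(EW,PS)=131/4, d(F,PS)=17, d(PS,T)=15, d(PS,Y)=37/2
iteration 3: select F,T (d=3); attach at lengths (3/2, 3/2); label the merged cluster FT
  updated: d(D,FT)=22, d(EW,FT)=37/2, d(FT,PS)=16, d(FT,Y)=19/2
iteration 4: select FT,Y (d=19/2); attach at lengths (13/4, 19/4); label the merged cluster FTY
  updated: d(D,FTY)=70/3, d(EW,FTY)=131/6, d(FTY,PS)=101/6
iteration 5: select FTY,PS (d=101/6); attach at lengths (11/3, 89/12); label the merged cluster FPSTY
  updated: d(D,FPSTY)=106/5, d(EW,FPSTY)=131/5
iteration 6: select D,FPSTY (d=106/5); attach at lengths (53/5, 131/60); label the merged cluster DFPSTY
  updated: d(DFPSTY,EW)=28
iteration 7: select DFPSTY,EW (d=28); attach at lengths (17/5, 13); label the merged cluster DEFPSTWY
final tree: ((D:53/5,(((F:3/2,T:3/2):13/4,Y:19/4):11/3,(P:1,S:1):89/12):131/60):17/5,(E:1,W:1):13)
total length: 829/15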